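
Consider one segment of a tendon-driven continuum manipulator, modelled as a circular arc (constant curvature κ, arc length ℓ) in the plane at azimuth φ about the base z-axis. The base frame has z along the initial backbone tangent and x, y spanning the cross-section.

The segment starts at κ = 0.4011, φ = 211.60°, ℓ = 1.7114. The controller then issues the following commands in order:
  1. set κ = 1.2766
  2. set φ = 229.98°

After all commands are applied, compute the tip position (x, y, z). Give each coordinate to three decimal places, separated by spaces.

initial: κ=0.4011, φ=211.60°, ℓ=1.7114
cmd 1: set κ=1.2766 → (κ,φ,ℓ)=(1.2766,211.60°,1.7114) → tip=(-1.0516,-0.6469,0.6403)
cmd 2: set φ=229.98° → (κ,φ,ℓ)=(1.2766,229.98°,1.7114) → tip=(-0.7939,-0.9455,0.6403)

-0.794 -0.946 0.640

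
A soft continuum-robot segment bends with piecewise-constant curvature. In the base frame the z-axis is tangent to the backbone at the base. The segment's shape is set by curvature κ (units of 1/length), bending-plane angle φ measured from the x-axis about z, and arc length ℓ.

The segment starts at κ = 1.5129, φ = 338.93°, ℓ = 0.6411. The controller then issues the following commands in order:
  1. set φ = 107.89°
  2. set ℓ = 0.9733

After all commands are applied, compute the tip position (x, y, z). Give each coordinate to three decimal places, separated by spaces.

-0.183 0.567 0.658

initial: κ=1.5129, φ=338.93°, ℓ=0.6411
cmd 1: set φ=107.89° → (κ,φ,ℓ)=(1.5129,107.89°,0.6411) → tip=(-0.0883,0.2734,0.5452)
cmd 2: set ℓ=0.9733 → (κ,φ,ℓ)=(1.5129,107.89°,0.9733) → tip=(-0.1831,0.5673,0.6578)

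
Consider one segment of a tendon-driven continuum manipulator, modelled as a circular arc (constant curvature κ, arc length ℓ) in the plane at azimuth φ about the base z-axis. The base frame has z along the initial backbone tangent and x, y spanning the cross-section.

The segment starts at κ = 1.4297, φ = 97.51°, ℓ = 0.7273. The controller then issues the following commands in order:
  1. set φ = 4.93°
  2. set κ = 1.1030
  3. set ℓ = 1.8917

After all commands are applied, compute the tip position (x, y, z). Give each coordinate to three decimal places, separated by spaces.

initial: κ=1.4297, φ=97.51°, ℓ=0.7273
cmd 1: set φ=4.93° → (κ,φ,ℓ)=(1.4297,4.93°,0.7273) → tip=(0.3440,0.0297,0.6031)
cmd 2: set κ=1.1030 → (κ,φ,ℓ)=(1.1030,4.93°,0.7273) → tip=(0.2754,0.0238,0.6518)
cmd 3: set ℓ=1.8917 → (κ,φ,ℓ)=(1.1030,4.93°,1.8917) → tip=(1.3487,0.1163,0.7887)

1.349 0.116 0.789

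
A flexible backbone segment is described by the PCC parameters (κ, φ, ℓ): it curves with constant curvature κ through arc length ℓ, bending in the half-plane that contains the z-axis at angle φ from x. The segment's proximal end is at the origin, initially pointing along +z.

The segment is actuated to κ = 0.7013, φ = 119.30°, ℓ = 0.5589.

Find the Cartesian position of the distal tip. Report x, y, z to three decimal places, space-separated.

-0.053 0.094 0.545

θ = κ·ℓ = 0.7013 × 0.5589 = 0.39196 rad
ρ = (1 − cos θ)/κ = (1 − 0.92416)/0.7013 = 0.10814
z = sin θ / κ = 0.38200/0.7013 = 0.54470
x = ρ cos φ = 0.10814 × cos(119.30°) = -0.05292
y = ρ sin φ = 0.10814 × sin(119.30°) = 0.09430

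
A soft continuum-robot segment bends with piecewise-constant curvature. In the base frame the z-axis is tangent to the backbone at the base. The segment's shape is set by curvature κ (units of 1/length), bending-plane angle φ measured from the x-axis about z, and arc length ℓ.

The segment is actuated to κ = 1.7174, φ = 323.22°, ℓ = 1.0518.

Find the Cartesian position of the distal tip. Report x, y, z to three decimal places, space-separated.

θ = κ·ℓ = 1.7174 × 1.0518 = 1.80636 rad
ρ = (1 − cos θ)/κ = (1 − -0.23339)/1.7174 = 0.71817
z = sin θ / κ = 0.97238/1.7174 = 0.56619
x = ρ cos φ = 0.71817 × cos(323.22°) = 0.57521
y = ρ sin φ = 0.71817 × sin(323.22°) = -0.43000

0.575 -0.430 0.566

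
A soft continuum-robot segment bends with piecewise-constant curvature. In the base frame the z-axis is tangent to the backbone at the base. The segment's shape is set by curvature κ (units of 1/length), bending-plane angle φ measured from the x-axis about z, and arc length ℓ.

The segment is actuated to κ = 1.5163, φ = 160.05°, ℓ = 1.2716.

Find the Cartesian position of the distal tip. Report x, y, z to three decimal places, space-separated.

-0.837 0.304 0.618

θ = κ·ℓ = 1.5163 × 1.2716 = 1.92813 rad
ρ = (1 − cos θ)/κ = (1 − -0.34977)/1.5163 = 0.89018
z = sin θ / κ = 0.93683/1.5163 = 0.61784
x = ρ cos φ = 0.89018 × cos(160.05°) = -0.83676
y = ρ sin φ = 0.89018 × sin(160.05°) = 0.30373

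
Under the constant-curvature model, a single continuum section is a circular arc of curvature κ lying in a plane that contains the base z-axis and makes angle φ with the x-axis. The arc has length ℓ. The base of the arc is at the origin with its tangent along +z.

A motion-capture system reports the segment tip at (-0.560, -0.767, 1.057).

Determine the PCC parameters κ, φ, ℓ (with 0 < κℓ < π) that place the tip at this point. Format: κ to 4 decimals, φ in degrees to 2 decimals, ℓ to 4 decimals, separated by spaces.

0.9407 233.87 1.5563

ρ = √(x²+y²) = √(-0.560² + -0.767²) = 0.94968
φ = atan2(y, x) mod 360° = atan2(-0.767, -0.560) = 233.8662°
|p|² = ρ² + z² = 0.94968² + 1.057² = 2.01914
κ = 2ρ / |p|² = 2×0.94968 / 2.01914 = 0.94068
θ = 2·atan2(ρ, z) = 2·atan2(0.94968, 1.057) = 1.46393 rad
ℓ = θ/κ = 1.46393/0.94068 = 1.55626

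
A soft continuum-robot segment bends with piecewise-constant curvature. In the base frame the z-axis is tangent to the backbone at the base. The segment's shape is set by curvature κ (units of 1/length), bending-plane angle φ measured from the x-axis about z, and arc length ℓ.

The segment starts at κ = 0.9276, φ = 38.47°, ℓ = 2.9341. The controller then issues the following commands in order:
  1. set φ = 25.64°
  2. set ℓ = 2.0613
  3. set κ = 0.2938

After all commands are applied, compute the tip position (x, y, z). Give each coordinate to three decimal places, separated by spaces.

0.546 0.262 1.938

initial: κ=0.9276, φ=38.47°, ℓ=2.9341
cmd 1: set φ=25.64° → (κ,φ,ℓ)=(0.9276,25.64°,2.9341) → tip=(1.8594,0.8924,0.4395)
cmd 2: set ℓ=2.0613 → (κ,φ,ℓ)=(0.9276,25.64°,2.0613) → tip=(1.2972,0.6226,1.0159)
cmd 3: set κ=0.2938 → (κ,φ,ℓ)=(0.2938,25.64°,2.0613) → tip=(0.5457,0.2619,1.9376)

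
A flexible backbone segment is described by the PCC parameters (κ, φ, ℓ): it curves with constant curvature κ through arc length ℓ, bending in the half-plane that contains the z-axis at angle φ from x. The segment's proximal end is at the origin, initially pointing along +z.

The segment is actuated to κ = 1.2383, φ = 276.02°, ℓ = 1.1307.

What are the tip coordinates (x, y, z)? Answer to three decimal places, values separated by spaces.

0.070 -0.667 0.796

θ = κ·ℓ = 1.2383 × 1.1307 = 1.40015 rad
ρ = (1 − cos θ)/κ = (1 − 0.16982)/1.2383 = 0.67042
z = sin θ / κ = 0.98547/1.2383 = 0.79583
x = ρ cos φ = 0.67042 × cos(276.02°) = 0.07031
y = ρ sin φ = 0.67042 × sin(276.02°) = -0.66672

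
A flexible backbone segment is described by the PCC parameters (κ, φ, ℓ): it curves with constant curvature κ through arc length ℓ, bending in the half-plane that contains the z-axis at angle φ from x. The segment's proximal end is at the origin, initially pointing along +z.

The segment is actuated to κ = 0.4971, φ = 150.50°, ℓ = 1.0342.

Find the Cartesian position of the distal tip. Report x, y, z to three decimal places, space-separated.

θ = κ·ℓ = 0.4971 × 1.0342 = 0.51410 rad
ρ = (1 − cos θ)/κ = (1 − 0.87074)/0.4971 = 0.26004
z = sin θ / κ = 0.49175/0.4971 = 0.98924
x = ρ cos φ = 0.26004 × cos(150.50°) = -0.22633
y = ρ sin φ = 0.26004 × sin(150.50°) = 0.12805

-0.226 0.128 0.989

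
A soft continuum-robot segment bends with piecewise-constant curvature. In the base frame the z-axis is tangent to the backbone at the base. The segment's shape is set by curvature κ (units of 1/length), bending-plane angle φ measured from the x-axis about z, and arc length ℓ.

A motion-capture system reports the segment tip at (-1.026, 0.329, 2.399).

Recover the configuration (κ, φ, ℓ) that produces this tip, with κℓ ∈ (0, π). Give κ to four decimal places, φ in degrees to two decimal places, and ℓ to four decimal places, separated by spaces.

ρ = √(x²+y²) = √(-1.026² + 0.329²) = 1.07746
φ = atan2(y, x) mod 360° = atan2(0.329, -1.026) = 162.2209°
|p|² = ρ² + z² = 1.07746² + 2.399² = 6.91612
κ = 2ρ / |p|² = 2×1.07746 / 6.91612 = 0.31158
θ = 2·atan2(ρ, z) = 2·atan2(1.07746, 2.399) = 0.84426 rad
ℓ = θ/κ = 0.84426/0.31158 = 2.70961

0.3116 162.22 2.7096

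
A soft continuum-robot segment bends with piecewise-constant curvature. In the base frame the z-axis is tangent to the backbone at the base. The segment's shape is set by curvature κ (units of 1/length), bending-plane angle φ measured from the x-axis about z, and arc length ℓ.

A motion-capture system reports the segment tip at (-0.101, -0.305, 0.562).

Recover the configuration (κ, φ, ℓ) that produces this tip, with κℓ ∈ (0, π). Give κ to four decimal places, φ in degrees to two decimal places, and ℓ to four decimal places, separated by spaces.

1.5333 251.68 0.6774

ρ = √(x²+y²) = √(-0.101² + -0.305²) = 0.32129
φ = atan2(y, x) mod 360° = atan2(-0.305, -0.101) = 251.6778°
|p|² = ρ² + z² = 0.32129² + 0.562² = 0.41907
κ = 2ρ / |p|² = 2×0.32129 / 0.41907 = 1.53334
θ = 2·atan2(ρ, z) = 2·atan2(0.32129, 0.562) = 1.03868 rad
ℓ = θ/κ = 1.03868/1.53334 = 0.67740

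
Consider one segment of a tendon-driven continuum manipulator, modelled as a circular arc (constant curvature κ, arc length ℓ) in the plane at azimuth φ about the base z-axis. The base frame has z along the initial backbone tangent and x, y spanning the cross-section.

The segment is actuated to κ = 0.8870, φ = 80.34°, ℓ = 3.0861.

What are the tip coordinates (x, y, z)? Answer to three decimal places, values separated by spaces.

θ = κ·ℓ = 0.8870 × 3.0861 = 2.73737 rad
ρ = (1 − cos θ)/κ = (1 − -0.91941)/0.8870 = 2.16393
z = sin θ / κ = 0.39330/0.8870 = 0.44341
x = ρ cos φ = 2.16393 × cos(80.34°) = 0.36311
y = ρ sin φ = 2.16393 × sin(80.34°) = 2.13325

0.363 2.133 0.443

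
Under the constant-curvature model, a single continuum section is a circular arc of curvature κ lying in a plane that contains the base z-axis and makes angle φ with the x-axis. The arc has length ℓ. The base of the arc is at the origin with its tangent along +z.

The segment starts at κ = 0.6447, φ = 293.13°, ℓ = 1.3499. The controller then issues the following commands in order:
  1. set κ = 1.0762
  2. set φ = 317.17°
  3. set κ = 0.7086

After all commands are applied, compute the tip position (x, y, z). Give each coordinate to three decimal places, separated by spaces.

initial: κ=0.6447, φ=293.13°, ℓ=1.3499
cmd 1: set κ=1.0762 → (κ,φ,ℓ)=(1.0762,293.13°,1.3499) → tip=(0.3220,-0.7539,0.9227)
cmd 2: set φ=317.17° → (κ,φ,ℓ)=(1.0762,317.17°,1.3499) → tip=(0.6012,-0.5573,0.9227)
cmd 3: set κ=0.7086 → (κ,φ,ℓ)=(0.7086,317.17°,1.3499) → tip=(0.4385,-0.4064,1.1533)

0.438 -0.406 1.153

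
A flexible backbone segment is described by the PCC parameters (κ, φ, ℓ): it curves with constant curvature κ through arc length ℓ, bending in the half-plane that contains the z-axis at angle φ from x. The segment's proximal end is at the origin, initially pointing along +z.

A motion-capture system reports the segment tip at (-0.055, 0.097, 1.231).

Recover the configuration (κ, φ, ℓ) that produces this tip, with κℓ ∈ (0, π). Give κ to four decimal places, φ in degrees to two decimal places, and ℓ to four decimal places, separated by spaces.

0.1460 119.55 1.2377

ρ = √(x²+y²) = √(-0.055² + 0.097²) = 0.11151
φ = atan2(y, x) mod 360° = atan2(0.097, -0.055) = 119.5537°
|p|² = ρ² + z² = 0.11151² + 1.231² = 1.52780
κ = 2ρ / |p|² = 2×0.11151 / 1.52780 = 0.14597
θ = 2·atan2(ρ, z) = 2·atan2(0.11151, 1.231) = 0.18067 rad
ℓ = θ/κ = 0.18067/0.14597 = 1.23772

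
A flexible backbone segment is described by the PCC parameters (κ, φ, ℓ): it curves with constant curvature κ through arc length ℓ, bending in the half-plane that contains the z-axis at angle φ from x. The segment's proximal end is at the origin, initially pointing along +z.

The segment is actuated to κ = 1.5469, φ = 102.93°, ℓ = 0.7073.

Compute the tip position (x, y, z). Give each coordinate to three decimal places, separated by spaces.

-0.078 0.341 0.574

θ = κ·ℓ = 1.5469 × 0.7073 = 1.09412 rad
ρ = (1 − cos θ)/κ = (1 − 0.45883)/1.5469 = 0.34984
z = sin θ / κ = 0.88853/1.5469 = 0.57439
x = ρ cos φ = 0.34984 × cos(102.93°) = -0.07828
y = ρ sin φ = 0.34984 × sin(102.93°) = 0.34097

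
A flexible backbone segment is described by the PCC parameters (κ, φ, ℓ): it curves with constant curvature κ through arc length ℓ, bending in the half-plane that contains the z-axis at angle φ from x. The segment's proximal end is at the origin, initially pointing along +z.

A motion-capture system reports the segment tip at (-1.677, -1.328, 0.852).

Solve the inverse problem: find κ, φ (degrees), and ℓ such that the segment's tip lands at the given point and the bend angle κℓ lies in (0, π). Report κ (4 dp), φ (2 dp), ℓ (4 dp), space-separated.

0.8069 218.38 2.9538

ρ = √(x²+y²) = √(-1.677² + -1.328²) = 2.13914
φ = atan2(y, x) mod 360° = atan2(-1.328, -1.677) = 218.3754°
|p|² = ρ² + z² = 2.13914² + 0.852² = 5.30182
κ = 2ρ / |p|² = 2×2.13914 / 5.30182 = 0.80695
θ = 2·atan2(ρ, z) = 2·atan2(2.13914, 0.852) = 2.38353 rad
ℓ = θ/κ = 2.38353/0.80695 = 2.95377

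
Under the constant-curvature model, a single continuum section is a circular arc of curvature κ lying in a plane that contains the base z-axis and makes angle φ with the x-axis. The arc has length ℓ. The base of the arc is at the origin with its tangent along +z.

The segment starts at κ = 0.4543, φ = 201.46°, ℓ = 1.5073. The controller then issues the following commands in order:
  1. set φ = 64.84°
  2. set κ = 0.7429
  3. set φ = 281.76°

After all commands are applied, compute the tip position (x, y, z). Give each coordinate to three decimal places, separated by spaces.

initial: κ=0.4543, φ=201.46°, ℓ=1.5073
cmd 1: set φ=64.84° → (κ,φ,ℓ)=(0.4543,64.84°,1.5073) → tip=(0.2110,0.4491,1.3922)
cmd 2: set κ=0.7429 → (κ,φ,ℓ)=(0.7429,64.84°,1.5073) → tip=(0.3228,0.6873,1.2115)
cmd 3: set φ=281.76° → (κ,φ,ℓ)=(0.7429,281.76°,1.5073) → tip=(0.1548,-0.7434,1.2115)

0.155 -0.743 1.211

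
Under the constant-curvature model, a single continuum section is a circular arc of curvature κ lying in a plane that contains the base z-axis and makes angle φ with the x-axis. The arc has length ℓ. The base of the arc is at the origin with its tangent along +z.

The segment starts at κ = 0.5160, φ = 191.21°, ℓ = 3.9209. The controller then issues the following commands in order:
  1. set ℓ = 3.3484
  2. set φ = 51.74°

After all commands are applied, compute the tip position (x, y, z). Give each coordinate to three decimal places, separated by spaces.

initial: κ=0.5160, φ=191.21°, ℓ=3.9209
cmd 1: set ℓ=3.3484 → (κ,φ,ℓ)=(0.5160,191.21°,3.3484) → tip=(-2.1982,-0.4357,1.9142)
cmd 2: set φ=51.74° → (κ,φ,ℓ)=(0.5160,51.74°,3.3484) → tip=(1.3877,1.7596,1.9142)

1.388 1.760 1.914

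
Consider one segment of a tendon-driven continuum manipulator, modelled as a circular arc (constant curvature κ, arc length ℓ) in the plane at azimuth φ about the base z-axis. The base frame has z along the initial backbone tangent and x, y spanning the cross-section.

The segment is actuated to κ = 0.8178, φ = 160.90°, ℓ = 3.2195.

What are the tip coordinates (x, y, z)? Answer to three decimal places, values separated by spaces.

-2.165 0.750 0.596

θ = κ·ℓ = 0.8178 × 3.2195 = 2.63291 rad
ρ = (1 − cos θ)/κ = (1 − -0.87339)/0.8178 = 2.29076
z = sin θ / κ = 0.48703/0.8178 = 0.59554
x = ρ cos φ = 2.29076 × cos(160.90°) = -2.16465
y = ρ sin φ = 2.29076 × sin(160.90°) = 0.74958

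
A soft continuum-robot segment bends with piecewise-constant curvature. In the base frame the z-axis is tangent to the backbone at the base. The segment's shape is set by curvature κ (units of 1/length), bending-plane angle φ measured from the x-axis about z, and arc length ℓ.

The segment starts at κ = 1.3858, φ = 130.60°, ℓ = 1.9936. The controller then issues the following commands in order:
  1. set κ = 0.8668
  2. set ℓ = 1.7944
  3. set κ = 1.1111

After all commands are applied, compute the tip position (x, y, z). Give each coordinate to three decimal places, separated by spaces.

-0.826 0.964 0.821

initial: κ=1.3858, φ=130.60°, ℓ=1.9936
cmd 1: set κ=0.8668 → (κ,φ,ℓ)=(0.8668,130.60°,1.9936) → tip=(-0.8684,1.0131,1.1394)
cmd 2: set ℓ=1.7944 → (κ,φ,ℓ)=(0.8668,130.60°,1.7944) → tip=(-0.7392,0.8624,1.1535)
cmd 3: set κ=1.1111 → (κ,φ,ℓ)=(1.1111,130.60°,1.7944) → tip=(-0.8261,0.9638,0.8207)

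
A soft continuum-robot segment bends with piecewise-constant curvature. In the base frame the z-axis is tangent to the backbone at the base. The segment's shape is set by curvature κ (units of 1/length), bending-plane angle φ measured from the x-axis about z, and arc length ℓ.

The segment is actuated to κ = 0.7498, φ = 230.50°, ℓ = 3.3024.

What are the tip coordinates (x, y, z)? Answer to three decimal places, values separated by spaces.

θ = κ·ℓ = 0.7498 × 3.3024 = 2.47614 rad
ρ = (1 − cos θ)/κ = (1 − -0.78664)/0.7498 = 2.38282
z = sin θ / κ = 0.61742/0.7498 = 0.82344
x = ρ cos φ = 2.38282 × cos(230.50°) = -1.51566
y = ρ sin φ = 2.38282 × sin(230.50°) = -1.83864

-1.516 -1.839 0.823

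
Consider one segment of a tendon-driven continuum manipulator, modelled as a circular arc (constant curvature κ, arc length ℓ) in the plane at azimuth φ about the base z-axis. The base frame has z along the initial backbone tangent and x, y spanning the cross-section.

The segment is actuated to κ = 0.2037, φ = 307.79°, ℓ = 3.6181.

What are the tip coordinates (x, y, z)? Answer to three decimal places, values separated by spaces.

0.781 -1.007 3.299

θ = κ·ℓ = 0.2037 × 3.6181 = 0.73701 rad
ρ = (1 − cos θ)/κ = (1 − 0.74048)/0.2037 = 1.27401
z = sin θ / κ = 0.67207/0.2037 = 3.29934
x = ρ cos φ = 1.27401 × cos(307.79°) = 0.78068
y = ρ sin φ = 1.27401 × sin(307.79°) = -1.00680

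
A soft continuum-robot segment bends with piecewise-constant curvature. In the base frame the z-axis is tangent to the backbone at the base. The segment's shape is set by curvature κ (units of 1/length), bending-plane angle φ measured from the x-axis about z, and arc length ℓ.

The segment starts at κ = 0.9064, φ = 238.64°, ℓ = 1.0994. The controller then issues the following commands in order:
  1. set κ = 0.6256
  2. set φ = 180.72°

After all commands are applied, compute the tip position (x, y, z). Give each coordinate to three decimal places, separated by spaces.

-0.363 -0.005 1.015

initial: κ=0.9064, φ=238.64°, ℓ=1.0994
cmd 1: set κ=0.6256 → (κ,φ,ℓ)=(0.6256,238.64°,1.0994) → tip=(-0.1891,-0.3103,1.0147)
cmd 2: set φ=180.72° → (κ,φ,ℓ)=(0.6256,180.72°,1.0994) → tip=(-0.3634,-0.0046,1.0147)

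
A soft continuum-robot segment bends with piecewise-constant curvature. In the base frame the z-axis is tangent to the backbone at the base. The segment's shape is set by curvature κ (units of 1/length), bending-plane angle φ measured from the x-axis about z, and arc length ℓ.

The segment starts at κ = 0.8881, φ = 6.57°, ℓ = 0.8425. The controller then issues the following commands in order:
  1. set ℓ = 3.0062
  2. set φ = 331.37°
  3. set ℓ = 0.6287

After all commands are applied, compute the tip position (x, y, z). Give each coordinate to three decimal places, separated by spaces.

initial: κ=0.8881, φ=6.57°, ℓ=0.8425
cmd 1: set ℓ=3.0062 → (κ,φ,ℓ)=(0.8881,6.57°,3.0062) → tip=(2.1150,0.2436,0.5117)
cmd 2: set φ=331.37° → (κ,φ,ℓ)=(0.8881,331.37°,3.0062) → tip=(1.8687,-1.0201,0.5117)
cmd 3: set ℓ=0.6287 → (κ,φ,ℓ)=(0.8881,331.37°,0.6287) → tip=(0.1501,-0.0819,0.5965)

0.150 -0.082 0.597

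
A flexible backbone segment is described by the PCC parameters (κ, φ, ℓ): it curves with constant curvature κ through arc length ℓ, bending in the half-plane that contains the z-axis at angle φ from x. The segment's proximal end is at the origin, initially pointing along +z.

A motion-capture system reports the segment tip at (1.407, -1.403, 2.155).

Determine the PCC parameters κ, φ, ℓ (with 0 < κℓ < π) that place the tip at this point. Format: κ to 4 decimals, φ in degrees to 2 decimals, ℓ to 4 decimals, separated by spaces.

0.4625 315.08 3.2209

ρ = √(x²+y²) = √(1.407² + -1.403²) = 1.98697
φ = atan2(y, x) mod 360° = atan2(-1.403, 1.407) = 315.0816°
|p|² = ρ² + z² = 1.98697² + 2.155² = 8.59208
κ = 2ρ / |p|² = 2×1.98697 / 8.59208 = 0.46251
θ = 2·atan2(ρ, z) = 2·atan2(1.98697, 2.155) = 1.48971 rad
ℓ = θ/κ = 1.48971/0.46251 = 3.22090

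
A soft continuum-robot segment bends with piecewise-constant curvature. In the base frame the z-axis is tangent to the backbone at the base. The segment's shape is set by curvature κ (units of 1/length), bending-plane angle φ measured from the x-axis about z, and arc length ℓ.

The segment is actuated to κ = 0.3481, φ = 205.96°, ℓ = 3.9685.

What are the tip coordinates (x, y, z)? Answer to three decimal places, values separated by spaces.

-2.097 -1.021 2.821

θ = κ·ℓ = 0.3481 × 3.9685 = 1.38143 rad
ρ = (1 − cos θ)/κ = (1 − 0.18823)/0.3481 = 2.33200
z = sin θ / κ = 0.98212/0.3481 = 2.82139
x = ρ cos φ = 2.33200 × cos(205.96°) = -2.09670
y = ρ sin φ = 2.33200 × sin(205.96°) = -1.02082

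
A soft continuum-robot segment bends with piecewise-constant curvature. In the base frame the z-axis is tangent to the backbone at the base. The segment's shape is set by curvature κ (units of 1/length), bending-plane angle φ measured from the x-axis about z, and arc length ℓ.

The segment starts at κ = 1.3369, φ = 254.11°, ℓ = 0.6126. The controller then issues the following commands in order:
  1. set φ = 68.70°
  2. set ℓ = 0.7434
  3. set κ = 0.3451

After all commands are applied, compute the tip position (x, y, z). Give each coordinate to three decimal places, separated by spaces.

0.034 0.088 0.735

initial: κ=1.3369, φ=254.11°, ℓ=0.6126
cmd 1: set φ=68.70° → (κ,φ,ℓ)=(1.3369,68.70°,0.6126) → tip=(0.0861,0.2209,0.5464)
cmd 2: set ℓ=0.7434 → (κ,φ,ℓ)=(1.3369,68.70°,0.7434) → tip=(0.1235,0.3168,0.6269)
cmd 3: set κ=0.3451 → (κ,φ,ℓ)=(0.3451,68.70°,0.7434) → tip=(0.0344,0.0884,0.7353)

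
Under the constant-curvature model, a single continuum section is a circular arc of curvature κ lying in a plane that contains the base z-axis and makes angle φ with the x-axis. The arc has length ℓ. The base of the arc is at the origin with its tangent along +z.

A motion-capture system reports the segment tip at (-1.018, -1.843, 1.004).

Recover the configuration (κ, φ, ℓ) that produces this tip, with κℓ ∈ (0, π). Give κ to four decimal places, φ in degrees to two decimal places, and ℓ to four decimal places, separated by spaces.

ρ = √(x²+y²) = √(-1.018² + -1.843²) = 2.10546
φ = atan2(y, x) mod 360° = atan2(-1.843, -1.018) = 241.0855°
|p|² = ρ² + z² = 2.10546² + 1.004² = 5.44099
κ = 2ρ / |p|² = 2×2.10546 / 5.44099 = 0.77393
θ = 2·atan2(ρ, z) = 2·atan2(2.10546, 1.004) = 2.25167 rad
ℓ = θ/κ = 2.25167/0.77393 = 2.90941

0.7739 241.09 2.9094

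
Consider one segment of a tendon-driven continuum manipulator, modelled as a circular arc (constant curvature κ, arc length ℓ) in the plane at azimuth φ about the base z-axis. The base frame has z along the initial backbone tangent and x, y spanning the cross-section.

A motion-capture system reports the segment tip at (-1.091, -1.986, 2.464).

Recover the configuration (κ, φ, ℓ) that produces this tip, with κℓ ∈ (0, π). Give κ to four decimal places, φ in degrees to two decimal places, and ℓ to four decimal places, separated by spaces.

ρ = √(x²+y²) = √(-1.091² + -1.986²) = 2.26594
φ = atan2(y, x) mod 360° = atan2(-1.986, -1.091) = 241.2180°
|p|² = ρ² + z² = 2.26594² + 2.464² = 11.20577
κ = 2ρ / |p|² = 2×2.26594 / 11.20577 = 0.40442
θ = 2·atan2(ρ, z) = 2·atan2(2.26594, 2.464) = 1.48710 rad
ℓ = θ/κ = 1.48710/0.40442 = 3.67708

0.4044 241.22 3.6771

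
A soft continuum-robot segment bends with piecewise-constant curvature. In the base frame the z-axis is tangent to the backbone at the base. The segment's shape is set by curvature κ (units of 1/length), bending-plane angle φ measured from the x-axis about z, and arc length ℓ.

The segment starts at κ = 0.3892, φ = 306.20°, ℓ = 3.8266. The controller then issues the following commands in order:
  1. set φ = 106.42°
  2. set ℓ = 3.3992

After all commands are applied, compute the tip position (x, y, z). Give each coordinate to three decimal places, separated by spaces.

-0.548 1.860 2.491

initial: κ=0.3892, φ=306.20°, ℓ=3.8266
cmd 1: set φ=106.42° → (κ,φ,ℓ)=(0.3892,106.42°,3.8266) → tip=(-0.6672,2.2640,2.5608)
cmd 2: set ℓ=3.3992 → (κ,φ,ℓ)=(0.3892,106.42°,3.3992) → tip=(-0.5481,1.8600,2.4909)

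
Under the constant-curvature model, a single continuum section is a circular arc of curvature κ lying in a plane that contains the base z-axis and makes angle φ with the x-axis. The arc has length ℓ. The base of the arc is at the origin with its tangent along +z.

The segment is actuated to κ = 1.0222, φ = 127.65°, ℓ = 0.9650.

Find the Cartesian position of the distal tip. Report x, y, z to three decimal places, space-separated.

-0.268 0.347 0.816

θ = κ·ℓ = 1.0222 × 0.9650 = 0.98642 rad
ρ = (1 − cos θ)/κ = (1 − 0.55168)/1.0222 = 0.43859
z = sin θ / κ = 0.83406/1.0222 = 0.81594
x = ρ cos φ = 0.43859 × cos(127.65°) = -0.26790
y = ρ sin φ = 0.43859 × sin(127.65°) = 0.34725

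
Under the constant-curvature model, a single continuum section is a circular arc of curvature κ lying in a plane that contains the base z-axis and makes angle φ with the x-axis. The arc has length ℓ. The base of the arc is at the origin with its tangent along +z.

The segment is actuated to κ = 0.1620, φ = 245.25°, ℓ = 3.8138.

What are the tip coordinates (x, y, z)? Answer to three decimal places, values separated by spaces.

-0.478 -1.036 3.576

θ = κ·ℓ = 0.1620 × 3.8138 = 0.61784 rad
ρ = (1 − cos θ)/κ = (1 − 0.81513)/0.1620 = 1.14115
z = sin θ / κ = 0.57927/0.1620 = 3.57575
x = ρ cos φ = 1.14115 × cos(245.25°) = -0.47775
y = ρ sin φ = 1.14115 × sin(245.25°) = -1.03633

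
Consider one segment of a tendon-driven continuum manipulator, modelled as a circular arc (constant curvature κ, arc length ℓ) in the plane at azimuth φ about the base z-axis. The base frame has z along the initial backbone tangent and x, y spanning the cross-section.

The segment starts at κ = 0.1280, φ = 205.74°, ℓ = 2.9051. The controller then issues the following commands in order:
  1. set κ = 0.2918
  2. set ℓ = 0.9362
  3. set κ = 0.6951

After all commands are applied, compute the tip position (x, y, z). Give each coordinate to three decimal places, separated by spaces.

-0.265 -0.128 0.872

initial: κ=0.1280, φ=205.74°, ℓ=2.9051
cmd 1: set κ=0.2918 → (κ,φ,ℓ)=(0.2918,205.74°,2.9051) → tip=(-1.0443,-0.5035,2.5695)
cmd 2: set ℓ=0.9362 → (κ,φ,ℓ)=(0.2918,205.74°,0.9362) → tip=(-0.1145,-0.0552,0.9246)
cmd 3: set κ=0.6951 → (κ,φ,ℓ)=(0.6951,205.74°,0.9362) → tip=(-0.2648,-0.1277,0.8715)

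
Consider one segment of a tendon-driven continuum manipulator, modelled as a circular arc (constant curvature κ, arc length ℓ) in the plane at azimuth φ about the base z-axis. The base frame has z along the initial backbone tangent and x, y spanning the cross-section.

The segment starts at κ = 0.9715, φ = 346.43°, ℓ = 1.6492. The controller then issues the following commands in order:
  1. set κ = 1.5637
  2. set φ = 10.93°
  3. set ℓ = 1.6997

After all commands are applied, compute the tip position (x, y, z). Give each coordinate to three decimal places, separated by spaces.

1.184 0.229 0.297

initial: κ=0.9715, φ=346.43°, ℓ=1.6492
cmd 1: set κ=1.5637 → (κ,φ,ℓ)=(1.5637,346.43°,1.6492) → tip=(1.1475,-0.2770,0.3412)
cmd 2: set φ=10.93° → (κ,φ,ℓ)=(1.5637,10.93°,1.6492) → tip=(1.1590,0.2238,0.3412)
cmd 3: set ℓ=1.6997 → (κ,φ,ℓ)=(1.5637,10.93°,1.6997) → tip=(1.1838,0.2286,0.2974)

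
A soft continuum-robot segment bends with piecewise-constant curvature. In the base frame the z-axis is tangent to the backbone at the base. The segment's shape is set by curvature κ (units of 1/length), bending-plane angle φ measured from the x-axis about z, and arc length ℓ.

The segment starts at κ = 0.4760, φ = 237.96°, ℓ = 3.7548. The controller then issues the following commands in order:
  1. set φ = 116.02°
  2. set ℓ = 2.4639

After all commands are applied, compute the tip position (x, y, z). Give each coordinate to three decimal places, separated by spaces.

-0.564 1.156 1.937

initial: κ=0.4760, φ=237.96°, ℓ=3.7548
cmd 1: set φ=116.02° → (κ,φ,ℓ)=(0.4760,116.02°,3.7548) → tip=(-1.1196,2.2934,2.0518)
cmd 2: set ℓ=2.4639 → (κ,φ,ℓ)=(0.4760,116.02°,2.4639) → tip=(-0.5644,1.1562,1.9367)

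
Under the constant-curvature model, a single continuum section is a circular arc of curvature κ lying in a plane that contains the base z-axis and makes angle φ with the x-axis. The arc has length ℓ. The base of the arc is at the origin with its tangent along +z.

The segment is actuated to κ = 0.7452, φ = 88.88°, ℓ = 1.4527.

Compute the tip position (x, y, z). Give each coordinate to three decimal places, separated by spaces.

θ = κ·ℓ = 0.7452 × 1.4527 = 1.08255 rad
ρ = (1 − cos θ)/κ = (1 − 0.46908)/0.7452 = 0.71246
z = sin θ / κ = 0.88316/0.7452 = 1.18513
x = ρ cos φ = 0.71246 × cos(88.88°) = 0.01393
y = ρ sin φ = 0.71246 × sin(88.88°) = 0.71232

0.014 0.712 1.185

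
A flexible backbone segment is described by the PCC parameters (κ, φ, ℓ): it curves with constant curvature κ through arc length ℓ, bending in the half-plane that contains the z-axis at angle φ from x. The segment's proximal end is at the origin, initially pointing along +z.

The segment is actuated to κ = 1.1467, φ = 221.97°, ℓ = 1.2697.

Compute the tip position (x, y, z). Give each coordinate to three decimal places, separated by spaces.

-0.574 -0.516 0.866

θ = κ·ℓ = 1.1467 × 1.2697 = 1.45596 rad
ρ = (1 − cos θ)/κ = (1 − 0.11458)/1.1467 = 0.77215
z = sin θ / κ = 0.99341/1.1467 = 0.86632
x = ρ cos φ = 0.77215 × cos(221.97°) = -0.57409
y = ρ sin φ = 0.77215 × sin(221.97°) = -0.51637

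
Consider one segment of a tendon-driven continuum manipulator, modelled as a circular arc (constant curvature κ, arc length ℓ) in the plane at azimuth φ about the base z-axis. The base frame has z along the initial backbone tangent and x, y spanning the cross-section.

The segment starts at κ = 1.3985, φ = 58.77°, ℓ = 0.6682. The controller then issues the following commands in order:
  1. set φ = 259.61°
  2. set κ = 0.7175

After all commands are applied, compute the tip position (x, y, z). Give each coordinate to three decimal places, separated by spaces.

-0.028 -0.155 0.643

initial: κ=1.3985, φ=58.77°, ℓ=0.6682
cmd 1: set φ=259.61° → (κ,φ,ℓ)=(1.3985,259.61°,0.6682) → tip=(-0.0523,-0.2854,0.5751)
cmd 2: set κ=0.7175 → (κ,φ,ℓ)=(0.7175,259.61°,0.6682) → tip=(-0.0283,-0.1546,0.6429)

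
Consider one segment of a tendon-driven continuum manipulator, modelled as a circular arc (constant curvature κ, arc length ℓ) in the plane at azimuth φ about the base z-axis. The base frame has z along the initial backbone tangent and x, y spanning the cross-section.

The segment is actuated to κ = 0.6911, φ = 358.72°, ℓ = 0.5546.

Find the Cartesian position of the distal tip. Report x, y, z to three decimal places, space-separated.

0.105 -0.002 0.541

θ = κ·ℓ = 0.6911 × 0.5546 = 0.38328 rad
ρ = (1 − cos θ)/κ = (1 − 0.92744)/0.6911 = 0.10499
z = sin θ / κ = 0.37397/0.6911 = 0.54112
x = ρ cos φ = 0.10499 × cos(358.72°) = 0.10496
y = ρ sin φ = 0.10499 × sin(358.72°) = -0.00235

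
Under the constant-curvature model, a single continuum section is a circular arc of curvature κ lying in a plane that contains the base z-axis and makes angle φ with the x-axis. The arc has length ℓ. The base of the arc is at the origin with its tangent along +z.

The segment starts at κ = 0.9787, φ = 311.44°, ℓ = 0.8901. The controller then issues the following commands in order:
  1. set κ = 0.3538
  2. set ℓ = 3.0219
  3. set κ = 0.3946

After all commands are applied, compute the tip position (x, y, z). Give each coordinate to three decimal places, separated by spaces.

1.058 -1.198 2.355

initial: κ=0.9787, φ=311.44°, ℓ=0.8901
cmd 1: set κ=0.3538 → (κ,φ,ℓ)=(0.3538,311.44°,0.8901) → tip=(0.0920,-0.1042,0.8755)
cmd 2: set ℓ=3.0219 → (κ,φ,ℓ)=(0.3538,311.44°,3.0219) → tip=(0.9711,-1.1000,2.4782)
cmd 3: set κ=0.3946 → (κ,φ,ℓ)=(0.3946,311.44°,3.0219) → tip=(1.0577,-1.1980,2.3550)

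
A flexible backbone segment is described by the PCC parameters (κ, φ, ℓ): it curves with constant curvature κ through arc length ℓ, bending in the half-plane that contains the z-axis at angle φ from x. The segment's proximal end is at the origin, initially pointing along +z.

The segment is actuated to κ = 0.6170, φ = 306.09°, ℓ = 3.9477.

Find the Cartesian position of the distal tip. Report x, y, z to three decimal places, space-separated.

1.681 -2.306 1.051

θ = κ·ℓ = 0.6170 × 3.9477 = 2.43573 rad
ρ = (1 − cos θ)/κ = (1 − -0.76105)/0.6170 = 2.85422
z = sin θ / κ = 0.64869/0.6170 = 1.05136
x = ρ cos φ = 2.85422 × cos(306.09°) = 1.68129
y = ρ sin φ = 2.85422 × sin(306.09°) = -2.30647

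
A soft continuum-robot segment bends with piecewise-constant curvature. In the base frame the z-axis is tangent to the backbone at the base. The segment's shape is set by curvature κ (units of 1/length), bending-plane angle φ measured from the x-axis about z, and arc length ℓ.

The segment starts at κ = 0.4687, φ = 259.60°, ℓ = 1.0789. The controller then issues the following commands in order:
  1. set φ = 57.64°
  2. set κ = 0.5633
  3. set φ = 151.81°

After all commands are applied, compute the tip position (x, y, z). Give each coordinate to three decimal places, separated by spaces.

-0.280 0.150 1.014

initial: κ=0.4687, φ=259.60°, ℓ=1.0789
cmd 1: set φ=57.64° → (κ,φ,ℓ)=(0.4687,57.64°,1.0789) → tip=(0.1429,0.2256,1.0335)
cmd 2: set κ=0.5633 → (κ,φ,ℓ)=(0.5633,57.64°,1.0789) → tip=(0.1701,0.2685,1.0137)
cmd 3: set φ=151.81° → (κ,φ,ℓ)=(0.5633,151.81°,1.0789) → tip=(-0.2802,0.1502,1.0137)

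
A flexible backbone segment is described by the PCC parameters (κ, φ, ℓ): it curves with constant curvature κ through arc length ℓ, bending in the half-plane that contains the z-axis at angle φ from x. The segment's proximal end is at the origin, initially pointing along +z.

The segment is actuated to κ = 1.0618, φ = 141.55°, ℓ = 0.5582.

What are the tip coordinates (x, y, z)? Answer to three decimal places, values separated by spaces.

-0.126 0.100 0.526

θ = κ·ℓ = 1.0618 × 0.5582 = 0.59270 rad
ρ = (1 − cos θ)/κ = (1 − 0.82944)/1.0618 = 0.16064
z = sin θ / κ = 0.55860/1.0618 = 0.52609
x = ρ cos φ = 0.16064 × cos(141.55°) = -0.12580
y = ρ sin φ = 0.16064 × sin(141.55°) = 0.09989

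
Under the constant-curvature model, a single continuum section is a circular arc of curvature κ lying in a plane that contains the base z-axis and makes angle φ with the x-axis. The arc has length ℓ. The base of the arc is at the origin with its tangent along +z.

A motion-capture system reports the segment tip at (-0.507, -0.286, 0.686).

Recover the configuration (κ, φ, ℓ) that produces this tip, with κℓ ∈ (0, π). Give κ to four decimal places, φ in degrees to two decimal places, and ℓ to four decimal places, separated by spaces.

ρ = √(x²+y²) = √(-0.507² + -0.286²) = 0.58210
φ = atan2(y, x) mod 360° = atan2(-0.286, -0.507) = 209.4275°
|p|² = ρ² + z² = 0.58210² + 0.686² = 0.80944
κ = 2ρ / |p|² = 2×0.58210 / 0.80944 = 1.43829
θ = 2·atan2(ρ, z) = 2·atan2(0.58210, 0.686) = 1.40730 rad
ℓ = θ/κ = 1.40730/1.43829 = 0.97846

1.4383 209.43 0.9785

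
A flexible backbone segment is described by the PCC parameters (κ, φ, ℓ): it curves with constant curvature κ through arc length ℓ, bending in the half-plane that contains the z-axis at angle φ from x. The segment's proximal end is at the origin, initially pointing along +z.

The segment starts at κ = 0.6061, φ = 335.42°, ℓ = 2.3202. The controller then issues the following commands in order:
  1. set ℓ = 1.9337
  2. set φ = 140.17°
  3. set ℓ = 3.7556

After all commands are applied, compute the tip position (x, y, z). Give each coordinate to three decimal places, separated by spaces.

-2.089 1.742 1.256

initial: κ=0.6061, φ=335.42°, ℓ=2.3202
cmd 1: set ℓ=1.9337 → (κ,φ,ℓ)=(0.6061,335.42°,1.9337) → tip=(0.9178,-0.4198,1.5204)
cmd 2: set φ=140.17° → (κ,φ,ℓ)=(0.6061,140.17°,1.9337) → tip=(-0.7750,0.6464,1.5204)
cmd 3: set ℓ=3.7556 → (κ,φ,ℓ)=(0.6061,140.17°,3.7556) → tip=(-2.0886,1.7420,1.2561)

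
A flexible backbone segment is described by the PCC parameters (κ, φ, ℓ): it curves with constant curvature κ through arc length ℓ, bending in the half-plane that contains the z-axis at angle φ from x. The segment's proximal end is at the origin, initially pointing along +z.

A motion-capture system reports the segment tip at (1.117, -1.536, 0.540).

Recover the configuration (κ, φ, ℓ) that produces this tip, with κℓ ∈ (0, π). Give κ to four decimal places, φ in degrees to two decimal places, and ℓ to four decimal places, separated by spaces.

ρ = √(x²+y²) = √(1.117² + -1.536²) = 1.89921
φ = atan2(y, x) mod 360° = atan2(-1.536, 1.117) = 306.0252°
|p|² = ρ² + z² = 1.89921² + 0.540² = 3.89859
κ = 2ρ / |p|² = 2×1.89921 / 3.89859 = 0.97431
θ = 2·atan2(ρ, z) = 2·atan2(1.89921, 0.540) = 2.58756 rad
ℓ = θ/κ = 2.58756/0.97431 = 2.65579

0.9743 306.03 2.6558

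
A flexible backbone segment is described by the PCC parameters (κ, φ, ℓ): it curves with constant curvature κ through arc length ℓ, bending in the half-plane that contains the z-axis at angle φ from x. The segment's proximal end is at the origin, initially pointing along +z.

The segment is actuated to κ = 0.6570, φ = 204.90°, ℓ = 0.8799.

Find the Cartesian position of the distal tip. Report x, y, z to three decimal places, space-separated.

θ = κ·ℓ = 0.6570 × 0.8799 = 0.57809 rad
ρ = (1 − cos θ)/κ = (1 − 0.83751)/0.6570 = 0.24733
z = sin θ / κ = 0.54643/0.6570 = 0.83170
x = ρ cos φ = 0.24733 × cos(204.90°) = -0.22434
y = ρ sin φ = 0.24733 × sin(204.90°) = -0.10413

-0.224 -0.104 0.832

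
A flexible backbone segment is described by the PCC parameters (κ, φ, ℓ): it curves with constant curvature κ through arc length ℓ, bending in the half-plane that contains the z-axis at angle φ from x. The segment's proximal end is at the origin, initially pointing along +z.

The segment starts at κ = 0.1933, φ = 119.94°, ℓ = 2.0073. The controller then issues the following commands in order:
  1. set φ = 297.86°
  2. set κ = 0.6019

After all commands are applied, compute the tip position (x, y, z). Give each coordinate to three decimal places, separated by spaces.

0.501 -0.948 1.553

initial: κ=0.1933, φ=119.94°, ℓ=2.0073
cmd 1: set φ=297.86° → (κ,φ,ℓ)=(0.1933,297.86°,2.0073) → tip=(0.1797,-0.3400,1.9573)
cmd 2: set κ=0.6019 → (κ,φ,ℓ)=(0.6019,297.86°,2.0073) → tip=(0.5010,-0.9478,1.5534)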